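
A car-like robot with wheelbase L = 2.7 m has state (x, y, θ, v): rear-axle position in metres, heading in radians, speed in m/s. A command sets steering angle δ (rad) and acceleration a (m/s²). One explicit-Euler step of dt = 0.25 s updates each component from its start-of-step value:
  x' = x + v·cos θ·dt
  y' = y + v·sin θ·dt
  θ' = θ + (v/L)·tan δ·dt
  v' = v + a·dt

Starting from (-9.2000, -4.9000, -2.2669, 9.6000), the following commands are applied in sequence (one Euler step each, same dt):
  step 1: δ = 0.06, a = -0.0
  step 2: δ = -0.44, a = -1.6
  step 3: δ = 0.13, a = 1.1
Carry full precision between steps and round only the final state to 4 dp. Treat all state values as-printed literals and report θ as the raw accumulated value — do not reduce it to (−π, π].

after step 1 (δ=0.06, a=-0.0): (-10.738959, -6.741631, -2.213503, 9.600000)
after step 2 (δ=-0.44, a=-1.6): (-12.177432, -8.662775, -2.631974, 9.200000)
after step 3 (δ=0.13, a=1.1): (-14.185173, -9.784817, -2.520605, 9.475000)

(-14.1852, -9.7848, -2.5206, 9.4750)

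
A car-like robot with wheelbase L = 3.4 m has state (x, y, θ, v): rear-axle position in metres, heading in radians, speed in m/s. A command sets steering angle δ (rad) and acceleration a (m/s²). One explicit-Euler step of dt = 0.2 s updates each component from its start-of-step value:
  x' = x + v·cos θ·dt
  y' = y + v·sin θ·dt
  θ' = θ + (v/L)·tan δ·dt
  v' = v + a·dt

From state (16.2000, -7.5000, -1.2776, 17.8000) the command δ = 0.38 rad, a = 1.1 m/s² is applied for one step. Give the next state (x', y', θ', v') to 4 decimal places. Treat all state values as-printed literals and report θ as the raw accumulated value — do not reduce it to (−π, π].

(17.2289, -10.9081, -0.8594, 18.0200)

x' = 16.2000 + 17.8000·cos(-1.2776)·0.2 = 17.2289
y' = -7.5000 + 17.8000·sin(-1.2776)·0.2 = -10.9081
θ' = -1.2776 + (17.8000/3.4)·tan(0.38)·0.2 = -0.8594
v' = 17.8000 + 1.1000·0.2 = 18.0200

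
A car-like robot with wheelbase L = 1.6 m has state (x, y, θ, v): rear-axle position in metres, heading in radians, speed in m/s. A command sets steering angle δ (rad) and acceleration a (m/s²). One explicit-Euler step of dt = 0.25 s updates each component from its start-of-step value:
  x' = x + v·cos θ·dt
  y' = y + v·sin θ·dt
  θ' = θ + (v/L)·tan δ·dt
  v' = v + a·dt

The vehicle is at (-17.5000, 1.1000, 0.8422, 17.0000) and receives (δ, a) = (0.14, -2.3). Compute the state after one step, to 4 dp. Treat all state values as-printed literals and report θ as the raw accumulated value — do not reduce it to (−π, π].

(-14.6703, 4.2710, 1.2165, 16.4250)

x' = -17.5000 + 17.0000·cos(0.8422)·0.25 = -14.6703
y' = 1.1000 + 17.0000·sin(0.8422)·0.25 = 4.2710
θ' = 0.8422 + (17.0000/1.6)·tan(0.14)·0.25 = 1.2165
v' = 17.0000 − 2.3000·0.25 = 16.4250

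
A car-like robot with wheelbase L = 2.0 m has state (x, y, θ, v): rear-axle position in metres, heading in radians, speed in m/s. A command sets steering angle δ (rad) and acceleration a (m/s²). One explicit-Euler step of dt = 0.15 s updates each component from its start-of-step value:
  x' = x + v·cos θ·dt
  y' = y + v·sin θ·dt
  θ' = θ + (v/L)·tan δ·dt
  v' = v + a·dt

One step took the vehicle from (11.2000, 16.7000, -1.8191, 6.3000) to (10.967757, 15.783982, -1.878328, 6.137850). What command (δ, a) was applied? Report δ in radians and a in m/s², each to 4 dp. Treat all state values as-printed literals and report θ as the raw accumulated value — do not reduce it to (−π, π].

a = (v'−v)/dt = (-0.162150)/0.15 = -1.0810
Δθ = θ'−θ = -0.059228;  (v·dt/L) = 6.3000·0.15/2.0 = 0.472500
tan δ = Δθ·L/(v·dt) = -0.125350  →  δ = -0.1247

δ = -0.1247, a = -1.0810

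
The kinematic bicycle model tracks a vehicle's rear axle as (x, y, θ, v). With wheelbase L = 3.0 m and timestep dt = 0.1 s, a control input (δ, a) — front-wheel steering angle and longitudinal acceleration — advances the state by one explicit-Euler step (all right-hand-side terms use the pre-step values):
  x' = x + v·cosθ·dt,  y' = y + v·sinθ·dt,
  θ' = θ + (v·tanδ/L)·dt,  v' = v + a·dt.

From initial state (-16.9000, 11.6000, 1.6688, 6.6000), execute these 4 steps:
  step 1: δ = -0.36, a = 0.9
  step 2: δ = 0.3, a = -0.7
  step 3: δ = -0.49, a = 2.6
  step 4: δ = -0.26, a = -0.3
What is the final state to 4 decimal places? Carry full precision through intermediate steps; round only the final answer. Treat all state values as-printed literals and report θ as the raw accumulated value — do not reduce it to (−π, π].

after step 1 (δ=-0.36, a=0.9): (-16.964579, 12.256833, 1.585991, 6.690000)
after step 2 (δ=0.3, a=-0.7): (-16.974744, 12.925756, 1.654973, 6.620000)
after step 3 (δ=-0.49, a=2.6): (-17.030403, 13.585412, 1.537272, 6.880000)
after step 4 (δ=-0.26, a=-0.3): (-17.007343, 14.273025, 1.476265, 6.850000)

(-17.0073, 14.2730, 1.4763, 6.8500)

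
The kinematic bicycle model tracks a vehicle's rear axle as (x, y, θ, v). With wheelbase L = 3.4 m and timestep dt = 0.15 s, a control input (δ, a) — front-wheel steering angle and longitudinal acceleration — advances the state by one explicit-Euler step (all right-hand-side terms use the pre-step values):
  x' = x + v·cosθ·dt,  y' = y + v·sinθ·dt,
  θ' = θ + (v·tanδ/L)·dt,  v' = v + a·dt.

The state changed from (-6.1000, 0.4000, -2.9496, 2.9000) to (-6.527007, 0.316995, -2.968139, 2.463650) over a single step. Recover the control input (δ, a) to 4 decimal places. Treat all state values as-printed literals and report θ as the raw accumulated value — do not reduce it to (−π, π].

a = (v'−v)/dt = (-0.436350)/0.15 = -2.9090
Δθ = θ'−θ = -0.018539;  (v·dt/L) = 2.9000·0.15/3.4 = 0.127941
tan δ = Δθ·L/(v·dt) = -0.144903  →  δ = -0.1439

δ = -0.1439, a = -2.9090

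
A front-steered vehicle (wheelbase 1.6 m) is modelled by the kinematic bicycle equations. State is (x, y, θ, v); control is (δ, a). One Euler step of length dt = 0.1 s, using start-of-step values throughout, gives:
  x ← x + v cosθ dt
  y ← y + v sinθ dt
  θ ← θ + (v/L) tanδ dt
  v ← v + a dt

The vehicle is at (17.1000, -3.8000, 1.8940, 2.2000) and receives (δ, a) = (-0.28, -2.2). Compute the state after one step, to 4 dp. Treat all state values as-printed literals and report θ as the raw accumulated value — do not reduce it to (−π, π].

x' = 17.1000 + 2.2000·cos(1.8940)·0.1 = 17.0301
y' = -3.8000 + 2.2000·sin(1.8940)·0.1 = -3.5914
θ' = 1.8940 + (2.2000/1.6)·tan(-0.28)·0.1 = 1.8545
v' = 2.2000 − 2.2000·0.1 = 1.9800

(17.0301, -3.5914, 1.8545, 1.9800)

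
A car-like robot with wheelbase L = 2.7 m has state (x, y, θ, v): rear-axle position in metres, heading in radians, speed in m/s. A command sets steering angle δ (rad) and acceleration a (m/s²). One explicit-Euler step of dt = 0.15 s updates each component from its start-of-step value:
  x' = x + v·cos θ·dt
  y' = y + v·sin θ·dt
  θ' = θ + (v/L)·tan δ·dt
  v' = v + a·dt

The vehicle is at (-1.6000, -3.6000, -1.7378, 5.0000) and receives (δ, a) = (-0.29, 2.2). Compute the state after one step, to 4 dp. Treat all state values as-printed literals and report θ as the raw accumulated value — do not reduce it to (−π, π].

x' = -1.6000 + 5.0000·cos(-1.7378)·0.15 = -1.7247
y' = -3.6000 + 5.0000·sin(-1.7378)·0.15 = -4.3396
θ' = -1.7378 + (5.0000/2.7)·tan(-0.29)·0.15 = -1.8207
v' = 5.0000 + 2.2000·0.15 = 5.3300

(-1.7247, -4.3396, -1.8207, 5.3300)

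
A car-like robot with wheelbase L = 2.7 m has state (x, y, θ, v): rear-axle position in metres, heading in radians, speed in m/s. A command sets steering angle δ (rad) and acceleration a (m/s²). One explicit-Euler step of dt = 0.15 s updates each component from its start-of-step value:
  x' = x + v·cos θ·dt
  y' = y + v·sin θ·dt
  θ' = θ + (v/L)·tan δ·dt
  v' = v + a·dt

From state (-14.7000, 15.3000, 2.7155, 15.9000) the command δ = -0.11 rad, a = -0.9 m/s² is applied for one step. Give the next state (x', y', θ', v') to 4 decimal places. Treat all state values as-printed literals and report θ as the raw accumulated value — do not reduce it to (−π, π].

x' = -14.7000 + 15.9000·cos(2.7155)·0.15 = -16.8718
y' = 15.3000 + 15.9000·sin(2.7155)·0.15 = 16.2858
θ' = 2.7155 + (15.9000/2.7)·tan(-0.11)·0.15 = 2.6179
v' = 15.9000 − 0.9000·0.15 = 15.7650

(-16.8718, 16.2858, 2.6179, 15.7650)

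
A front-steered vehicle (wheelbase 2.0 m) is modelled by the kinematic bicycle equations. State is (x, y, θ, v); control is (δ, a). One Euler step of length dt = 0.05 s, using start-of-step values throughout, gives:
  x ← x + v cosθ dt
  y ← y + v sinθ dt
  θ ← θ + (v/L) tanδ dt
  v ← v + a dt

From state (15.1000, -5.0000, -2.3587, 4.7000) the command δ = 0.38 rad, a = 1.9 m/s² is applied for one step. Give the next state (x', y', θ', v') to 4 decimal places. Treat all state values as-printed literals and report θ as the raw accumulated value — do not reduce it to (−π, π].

(14.9334, -5.1658, -2.3118, 4.7950)

x' = 15.1000 + 4.7000·cos(-2.3587)·0.05 = 14.9334
y' = -5.0000 + 4.7000·sin(-2.3587)·0.05 = -5.1658
θ' = -2.3587 + (4.7000/2.0)·tan(0.38)·0.05 = -2.3118
v' = 4.7000 + 1.9000·0.05 = 4.7950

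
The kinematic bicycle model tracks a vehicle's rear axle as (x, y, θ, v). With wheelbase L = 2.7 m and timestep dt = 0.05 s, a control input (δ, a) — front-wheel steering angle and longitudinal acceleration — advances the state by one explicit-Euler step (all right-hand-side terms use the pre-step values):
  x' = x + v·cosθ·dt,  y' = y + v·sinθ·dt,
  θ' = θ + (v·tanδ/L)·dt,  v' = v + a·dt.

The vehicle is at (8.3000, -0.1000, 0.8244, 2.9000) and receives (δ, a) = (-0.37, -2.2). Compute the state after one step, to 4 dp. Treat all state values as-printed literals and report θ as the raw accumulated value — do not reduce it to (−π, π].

(8.3985, 0.0065, 0.8036, 2.7900)

x' = 8.3000 + 2.9000·cos(0.8244)·0.05 = 8.3985
y' = -0.1000 + 2.9000·sin(0.8244)·0.05 = 0.0065
θ' = 0.8244 + (2.9000/2.7)·tan(-0.37)·0.05 = 0.8036
v' = 2.9000 − 2.2000·0.05 = 2.7900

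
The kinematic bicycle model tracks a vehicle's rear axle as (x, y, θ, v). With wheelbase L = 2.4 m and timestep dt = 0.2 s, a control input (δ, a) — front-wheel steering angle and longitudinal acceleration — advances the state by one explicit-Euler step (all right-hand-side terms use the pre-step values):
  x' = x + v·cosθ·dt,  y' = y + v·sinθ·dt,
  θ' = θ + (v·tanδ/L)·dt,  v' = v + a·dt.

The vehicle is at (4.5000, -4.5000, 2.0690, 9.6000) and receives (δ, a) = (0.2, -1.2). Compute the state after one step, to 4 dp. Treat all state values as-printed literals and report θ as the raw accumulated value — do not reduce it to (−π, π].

(3.5825, -2.8134, 2.2312, 9.3600)

x' = 4.5000 + 9.6000·cos(2.0690)·0.2 = 3.5825
y' = -4.5000 + 9.6000·sin(2.0690)·0.2 = -2.8134
θ' = 2.0690 + (9.6000/2.4)·tan(0.2)·0.2 = 2.2312
v' = 9.6000 − 1.2000·0.2 = 9.3600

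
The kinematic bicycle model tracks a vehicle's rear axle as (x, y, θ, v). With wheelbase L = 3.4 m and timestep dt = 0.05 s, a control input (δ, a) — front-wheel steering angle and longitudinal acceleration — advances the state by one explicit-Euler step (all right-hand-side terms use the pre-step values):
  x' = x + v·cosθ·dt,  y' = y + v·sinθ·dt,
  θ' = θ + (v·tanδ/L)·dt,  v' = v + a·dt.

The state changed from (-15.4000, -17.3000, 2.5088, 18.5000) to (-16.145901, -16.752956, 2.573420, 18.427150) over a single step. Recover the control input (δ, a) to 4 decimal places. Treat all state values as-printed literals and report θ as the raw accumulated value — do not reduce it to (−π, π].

a = (v'−v)/dt = (-0.072850)/0.05 = -1.4570
Δθ = θ'−θ = 0.064620;  (v·dt/L) = 18.5000·0.05/3.4 = 0.272059
tan δ = Δθ·L/(v·dt) = 0.237522  →  δ = 0.2332

δ = 0.2332, a = -1.4570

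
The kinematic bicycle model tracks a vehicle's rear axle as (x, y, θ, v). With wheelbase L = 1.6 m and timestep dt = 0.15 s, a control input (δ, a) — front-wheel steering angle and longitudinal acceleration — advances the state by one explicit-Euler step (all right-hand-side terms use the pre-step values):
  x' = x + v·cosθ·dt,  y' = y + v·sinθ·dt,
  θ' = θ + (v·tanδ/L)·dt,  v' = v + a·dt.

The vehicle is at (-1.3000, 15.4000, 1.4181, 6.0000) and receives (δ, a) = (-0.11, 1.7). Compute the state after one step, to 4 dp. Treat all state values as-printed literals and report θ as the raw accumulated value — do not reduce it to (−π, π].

x' = -1.3000 + 6.0000·cos(1.4181)·0.15 = -1.1631
y' = 15.4000 + 6.0000·sin(1.4181)·0.15 = 16.2895
θ' = 1.4181 + (6.0000/1.6)·tan(-0.11)·0.15 = 1.3560
v' = 6.0000 + 1.7000·0.15 = 6.2550

(-1.1631, 16.2895, 1.3560, 6.2550)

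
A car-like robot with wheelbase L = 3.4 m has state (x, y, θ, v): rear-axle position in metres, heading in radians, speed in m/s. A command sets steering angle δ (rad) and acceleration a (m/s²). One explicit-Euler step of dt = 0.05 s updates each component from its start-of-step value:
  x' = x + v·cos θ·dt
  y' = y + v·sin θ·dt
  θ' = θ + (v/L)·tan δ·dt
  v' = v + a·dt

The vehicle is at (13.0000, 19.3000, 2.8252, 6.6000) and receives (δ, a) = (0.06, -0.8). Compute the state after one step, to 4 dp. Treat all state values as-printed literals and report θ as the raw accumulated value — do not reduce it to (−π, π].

(12.6864, 19.4027, 2.8310, 6.5600)

x' = 13.0000 + 6.6000·cos(2.8252)·0.05 = 12.6864
y' = 19.3000 + 6.6000·sin(2.8252)·0.05 = 19.4027
θ' = 2.8252 + (6.6000/3.4)·tan(0.06)·0.05 = 2.8310
v' = 6.6000 − 0.8000·0.05 = 6.5600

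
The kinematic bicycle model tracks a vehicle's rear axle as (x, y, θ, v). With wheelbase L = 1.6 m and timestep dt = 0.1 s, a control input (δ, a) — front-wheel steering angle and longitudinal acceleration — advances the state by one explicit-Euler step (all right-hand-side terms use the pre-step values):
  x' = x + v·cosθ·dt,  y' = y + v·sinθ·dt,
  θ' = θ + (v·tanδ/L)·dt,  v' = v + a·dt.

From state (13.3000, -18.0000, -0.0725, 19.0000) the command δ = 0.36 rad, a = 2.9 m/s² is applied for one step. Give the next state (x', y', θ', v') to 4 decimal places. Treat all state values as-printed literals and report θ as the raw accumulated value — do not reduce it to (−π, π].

x' = 13.3000 + 19.0000·cos(-0.0725)·0.1 = 15.1950
y' = -18.0000 + 19.0000·sin(-0.0725)·0.1 = -18.1376
θ' = -0.0725 + (19.0000/1.6)·tan(0.36)·0.1 = 0.3745
v' = 19.0000 + 2.9000·0.1 = 19.2900

(15.1950, -18.1376, 0.3745, 19.2900)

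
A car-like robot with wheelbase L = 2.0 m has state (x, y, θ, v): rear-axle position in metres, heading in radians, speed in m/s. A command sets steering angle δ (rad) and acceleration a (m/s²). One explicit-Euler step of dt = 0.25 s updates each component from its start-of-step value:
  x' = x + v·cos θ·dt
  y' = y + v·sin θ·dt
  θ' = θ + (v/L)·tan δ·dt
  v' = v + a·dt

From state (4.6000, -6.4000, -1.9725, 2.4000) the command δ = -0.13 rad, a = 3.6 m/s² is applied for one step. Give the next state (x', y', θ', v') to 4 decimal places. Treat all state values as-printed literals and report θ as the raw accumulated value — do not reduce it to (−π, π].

x' = 4.6000 + 2.4000·cos(-1.9725)·0.25 = 4.3654
y' = -6.4000 + 2.4000·sin(-1.9725)·0.25 = -6.9522
θ' = -1.9725 + (2.4000/2.0)·tan(-0.13)·0.25 = -2.0117
v' = 2.4000 + 3.6000·0.25 = 3.3000

(4.3654, -6.9522, -2.0117, 3.3000)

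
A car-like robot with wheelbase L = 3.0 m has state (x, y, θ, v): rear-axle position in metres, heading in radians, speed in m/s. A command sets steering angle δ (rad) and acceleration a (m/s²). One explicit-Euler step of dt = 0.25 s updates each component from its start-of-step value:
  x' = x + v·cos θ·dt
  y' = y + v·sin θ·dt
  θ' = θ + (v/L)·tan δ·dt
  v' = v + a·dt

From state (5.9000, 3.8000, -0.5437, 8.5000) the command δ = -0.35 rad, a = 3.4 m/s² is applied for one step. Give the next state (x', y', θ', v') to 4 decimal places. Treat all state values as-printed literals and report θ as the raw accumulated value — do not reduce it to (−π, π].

x' = 5.9000 + 8.5000·cos(-0.5437)·0.25 = 7.7186
y' = 3.8000 + 8.5000·sin(-0.5437)·0.25 = 2.7007
θ' = -0.5437 + (8.5000/3.0)·tan(-0.35)·0.25 = -0.8023
v' = 8.5000 + 3.4000·0.25 = 9.3500

(7.7186, 2.7007, -0.8023, 9.3500)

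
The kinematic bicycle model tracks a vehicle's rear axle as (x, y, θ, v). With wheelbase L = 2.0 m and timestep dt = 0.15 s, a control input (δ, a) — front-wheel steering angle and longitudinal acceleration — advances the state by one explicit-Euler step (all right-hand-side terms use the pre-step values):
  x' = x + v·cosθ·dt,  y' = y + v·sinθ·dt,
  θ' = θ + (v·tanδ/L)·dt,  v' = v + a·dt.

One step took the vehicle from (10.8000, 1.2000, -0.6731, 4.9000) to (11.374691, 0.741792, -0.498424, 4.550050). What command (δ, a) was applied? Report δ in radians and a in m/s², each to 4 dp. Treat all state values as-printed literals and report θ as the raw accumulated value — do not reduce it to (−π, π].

δ = 0.4437, a = -2.3330

a = (v'−v)/dt = (-0.349950)/0.15 = -2.3330
Δθ = θ'−θ = 0.174676;  (v·dt/L) = 4.9000·0.15/2.0 = 0.367500
tan δ = Δθ·L/(v·dt) = 0.475309  →  δ = 0.4437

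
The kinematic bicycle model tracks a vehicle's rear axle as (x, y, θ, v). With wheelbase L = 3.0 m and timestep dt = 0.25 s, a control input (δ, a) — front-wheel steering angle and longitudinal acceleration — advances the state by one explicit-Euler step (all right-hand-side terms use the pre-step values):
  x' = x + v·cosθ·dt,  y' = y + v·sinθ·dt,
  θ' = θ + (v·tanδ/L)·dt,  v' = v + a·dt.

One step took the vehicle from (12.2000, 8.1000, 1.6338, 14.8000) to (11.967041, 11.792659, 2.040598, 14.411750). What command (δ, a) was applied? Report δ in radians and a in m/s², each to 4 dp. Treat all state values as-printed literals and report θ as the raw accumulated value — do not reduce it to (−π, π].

δ = 0.3186, a = -1.5530

a = (v'−v)/dt = (-0.388250)/0.25 = -1.5530
Δθ = θ'−θ = 0.406798;  (v·dt/L) = 14.8000·0.25/3.0 = 1.233333
tan δ = Δθ·L/(v·dt) = 0.329836  →  δ = 0.3186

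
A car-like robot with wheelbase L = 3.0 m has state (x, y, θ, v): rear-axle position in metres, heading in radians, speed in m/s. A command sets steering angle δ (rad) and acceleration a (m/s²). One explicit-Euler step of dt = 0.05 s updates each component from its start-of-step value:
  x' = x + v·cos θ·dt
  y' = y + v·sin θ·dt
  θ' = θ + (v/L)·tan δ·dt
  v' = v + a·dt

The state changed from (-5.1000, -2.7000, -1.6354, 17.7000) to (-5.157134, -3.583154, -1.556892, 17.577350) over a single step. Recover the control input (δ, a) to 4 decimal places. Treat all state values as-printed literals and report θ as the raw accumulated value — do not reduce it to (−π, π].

a = (v'−v)/dt = (-0.122650)/0.05 = -2.4530
Δθ = θ'−θ = 0.078508;  (v·dt/L) = 17.7000·0.05/3.0 = 0.295000
tan δ = Δθ·L/(v·dt) = 0.266129  →  δ = 0.2601

δ = 0.2601, a = -2.4530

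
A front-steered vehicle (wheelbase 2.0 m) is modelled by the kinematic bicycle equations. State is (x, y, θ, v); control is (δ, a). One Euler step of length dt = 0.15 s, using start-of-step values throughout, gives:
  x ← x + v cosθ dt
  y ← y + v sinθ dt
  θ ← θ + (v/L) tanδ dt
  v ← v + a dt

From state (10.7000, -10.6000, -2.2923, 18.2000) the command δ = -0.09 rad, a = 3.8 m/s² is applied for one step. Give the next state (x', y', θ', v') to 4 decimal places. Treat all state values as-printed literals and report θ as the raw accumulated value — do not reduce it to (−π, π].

(8.8968, -12.6497, -2.4155, 18.7700)

x' = 10.7000 + 18.2000·cos(-2.2923)·0.15 = 8.8968
y' = -10.6000 + 18.2000·sin(-2.2923)·0.15 = -12.6497
θ' = -2.2923 + (18.2000/2.0)·tan(-0.09)·0.15 = -2.4155
v' = 18.2000 + 3.8000·0.15 = 18.7700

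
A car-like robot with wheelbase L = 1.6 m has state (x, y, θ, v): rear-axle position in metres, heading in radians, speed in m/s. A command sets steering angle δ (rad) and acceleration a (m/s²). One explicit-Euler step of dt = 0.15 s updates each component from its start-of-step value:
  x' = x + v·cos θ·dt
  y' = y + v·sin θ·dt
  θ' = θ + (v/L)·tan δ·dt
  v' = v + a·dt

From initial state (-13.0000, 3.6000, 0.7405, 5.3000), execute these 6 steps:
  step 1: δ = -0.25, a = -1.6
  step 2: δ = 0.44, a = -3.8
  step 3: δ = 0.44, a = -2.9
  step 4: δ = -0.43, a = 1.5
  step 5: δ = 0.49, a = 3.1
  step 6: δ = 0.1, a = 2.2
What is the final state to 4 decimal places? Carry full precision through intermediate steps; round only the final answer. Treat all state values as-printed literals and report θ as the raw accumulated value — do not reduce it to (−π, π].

after step 1 (δ=-0.25, a=-1.6): (-12.413186, 4.136352, 0.613627, 5.060000)
after step 2 (δ=0.44, a=-3.8): (-11.792654, 4.573412, 0.836953, 4.490000)
after step 3 (δ=0.44, a=-2.9): (-11.341592, 5.073558, 1.035123, 4.055000)
after step 4 (δ=-0.43, a=1.5): (-11.031129, 5.596607, 0.860775, 4.280000)
after step 5 (δ=0.49, a=3.1): (-10.612641, 6.083466, 1.074797, 4.745000)
after step 6 (δ=0.1, a=2.2): (-10.273911, 6.709446, 1.119430, 5.075000)

(-10.2739, 6.7094, 1.1194, 5.0750)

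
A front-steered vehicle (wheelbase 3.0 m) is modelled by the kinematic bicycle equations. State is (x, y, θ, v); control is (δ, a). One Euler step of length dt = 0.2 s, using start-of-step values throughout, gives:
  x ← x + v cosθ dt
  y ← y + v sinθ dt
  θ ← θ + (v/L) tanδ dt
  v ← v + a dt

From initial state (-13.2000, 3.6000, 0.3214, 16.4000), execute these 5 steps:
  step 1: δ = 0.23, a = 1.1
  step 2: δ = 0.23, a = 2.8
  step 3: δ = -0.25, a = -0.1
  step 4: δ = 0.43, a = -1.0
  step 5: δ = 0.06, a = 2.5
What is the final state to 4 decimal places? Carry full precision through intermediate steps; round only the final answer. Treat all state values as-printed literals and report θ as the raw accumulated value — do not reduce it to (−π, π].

after step 1 (δ=0.23, a=1.1): (-10.087955, 4.636136, 0.577397, 16.620000)
after step 2 (δ=0.23, a=2.8): (-7.302821, 6.450523, 0.836828, 17.180000)
after step 3 (δ=-0.25, a=-0.1): (-5.001313, 9.001829, 0.544376, 17.160000)
after step 4 (δ=0.43, a=-1.0): (-2.065407, 10.779208, 1.069038, 16.960000)
after step 5 (δ=0.06, a=2.5): (-0.433965, 13.753105, 1.136960, 17.460000)

(-0.4340, 13.7531, 1.1370, 17.4600)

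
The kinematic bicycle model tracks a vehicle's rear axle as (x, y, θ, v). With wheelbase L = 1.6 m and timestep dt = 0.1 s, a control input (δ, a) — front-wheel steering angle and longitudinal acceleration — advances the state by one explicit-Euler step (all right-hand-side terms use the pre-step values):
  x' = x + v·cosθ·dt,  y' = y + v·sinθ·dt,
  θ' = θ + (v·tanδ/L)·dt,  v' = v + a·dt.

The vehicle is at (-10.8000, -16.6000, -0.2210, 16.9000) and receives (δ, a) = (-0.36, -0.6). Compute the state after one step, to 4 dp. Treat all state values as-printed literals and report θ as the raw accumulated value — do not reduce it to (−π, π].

(-9.1511, -16.9705, -0.6186, 16.8400)

x' = -10.8000 + 16.9000·cos(-0.2210)·0.1 = -9.1511
y' = -16.6000 + 16.9000·sin(-0.2210)·0.1 = -16.9705
θ' = -0.2210 + (16.9000/1.6)·tan(-0.36)·0.1 = -0.6186
v' = 16.9000 − 0.6000·0.1 = 16.8400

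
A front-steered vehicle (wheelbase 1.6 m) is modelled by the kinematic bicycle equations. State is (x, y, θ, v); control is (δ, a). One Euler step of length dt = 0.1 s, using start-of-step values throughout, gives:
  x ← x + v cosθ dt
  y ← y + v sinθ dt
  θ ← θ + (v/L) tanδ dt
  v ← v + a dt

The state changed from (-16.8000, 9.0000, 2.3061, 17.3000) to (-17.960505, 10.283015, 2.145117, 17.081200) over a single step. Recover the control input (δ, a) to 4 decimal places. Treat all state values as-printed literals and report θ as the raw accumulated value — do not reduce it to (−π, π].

a = (v'−v)/dt = (-0.218800)/0.1 = -2.1880
Δθ = θ'−θ = -0.160983;  (v·dt/L) = 17.3000·0.1/1.6 = 1.081250
tan δ = Δθ·L/(v·dt) = -0.148886  →  δ = -0.1478

δ = -0.1478, a = -2.1880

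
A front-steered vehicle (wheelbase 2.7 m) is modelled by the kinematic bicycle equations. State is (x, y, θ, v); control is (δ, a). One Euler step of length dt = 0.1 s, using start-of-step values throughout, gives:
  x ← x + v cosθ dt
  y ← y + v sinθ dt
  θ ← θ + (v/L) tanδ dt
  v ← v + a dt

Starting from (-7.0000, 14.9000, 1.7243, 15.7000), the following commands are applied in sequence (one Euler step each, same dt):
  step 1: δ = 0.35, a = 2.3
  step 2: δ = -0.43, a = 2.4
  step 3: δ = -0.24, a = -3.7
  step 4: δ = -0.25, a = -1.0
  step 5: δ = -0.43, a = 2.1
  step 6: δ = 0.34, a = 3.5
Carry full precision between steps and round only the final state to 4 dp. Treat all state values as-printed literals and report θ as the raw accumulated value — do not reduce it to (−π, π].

after step 1 (δ=0.35, a=2.3): (-7.240055, 16.451539, 1.936557, 15.930000)
after step 2 (δ=-0.43, a=2.4): (-7.809808, 17.939165, 1.665971, 16.170000)
after step 3 (δ=-0.24, a=-3.7): (-7.963473, 19.548847, 1.519413, 15.800000)
after step 4 (δ=-0.25, a=-1.0): (-7.882323, 21.126762, 1.369990, 15.700000)
after step 5 (δ=-0.43, a=2.1): (-7.569172, 22.665214, 1.103311, 15.910000)
after step 6 (δ=0.34, a=3.5): (-6.852199, 24.085507, 1.311754, 16.260000)

(-6.8522, 24.0855, 1.3118, 16.2600)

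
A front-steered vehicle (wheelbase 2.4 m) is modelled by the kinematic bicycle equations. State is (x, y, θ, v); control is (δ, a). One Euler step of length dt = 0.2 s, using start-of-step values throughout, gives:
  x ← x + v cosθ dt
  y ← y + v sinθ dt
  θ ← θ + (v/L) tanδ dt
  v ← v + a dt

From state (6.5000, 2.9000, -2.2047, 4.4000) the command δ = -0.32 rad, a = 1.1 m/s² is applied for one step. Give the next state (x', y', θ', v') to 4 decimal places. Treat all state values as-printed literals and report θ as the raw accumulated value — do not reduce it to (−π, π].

x' = 6.5000 + 4.4000·cos(-2.2047)·0.2 = 5.9788
y' = 2.9000 + 4.4000·sin(-2.2047)·0.2 = 2.1910
θ' = -2.2047 + (4.4000/2.4)·tan(-0.32)·0.2 = -2.3262
v' = 4.4000 + 1.1000·0.2 = 4.6200

(5.9788, 2.1910, -2.3262, 4.6200)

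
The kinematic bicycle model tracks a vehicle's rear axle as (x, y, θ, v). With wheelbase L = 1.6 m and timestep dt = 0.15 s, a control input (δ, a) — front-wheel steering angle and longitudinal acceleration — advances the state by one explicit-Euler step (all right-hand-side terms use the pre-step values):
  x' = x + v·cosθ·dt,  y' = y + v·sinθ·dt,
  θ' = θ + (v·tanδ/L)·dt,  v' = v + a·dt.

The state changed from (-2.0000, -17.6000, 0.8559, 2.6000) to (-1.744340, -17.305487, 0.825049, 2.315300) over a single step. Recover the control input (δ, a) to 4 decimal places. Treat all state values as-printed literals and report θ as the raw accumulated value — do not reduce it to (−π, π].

a = (v'−v)/dt = (-0.284700)/0.15 = -1.8980
Δθ = θ'−θ = -0.030851;  (v·dt/L) = 2.6000·0.15/1.6 = 0.243750
tan δ = Δθ·L/(v·dt) = -0.126568  →  δ = -0.1259

δ = -0.1259, a = -1.8980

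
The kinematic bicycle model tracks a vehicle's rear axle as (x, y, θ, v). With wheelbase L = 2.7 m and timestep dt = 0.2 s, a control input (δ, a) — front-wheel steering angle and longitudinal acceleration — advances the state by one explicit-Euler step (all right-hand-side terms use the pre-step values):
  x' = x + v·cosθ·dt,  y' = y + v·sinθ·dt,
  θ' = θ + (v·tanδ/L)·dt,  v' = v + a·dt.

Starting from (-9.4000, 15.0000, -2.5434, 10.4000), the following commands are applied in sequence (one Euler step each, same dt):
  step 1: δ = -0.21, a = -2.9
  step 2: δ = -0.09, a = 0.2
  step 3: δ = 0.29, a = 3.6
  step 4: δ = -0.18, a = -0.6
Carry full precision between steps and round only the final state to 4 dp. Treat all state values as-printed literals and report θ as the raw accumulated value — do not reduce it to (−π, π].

after step 1 (δ=-0.21, a=-2.9): (-11.118818, 13.828648, -2.707599, 9.820000)
after step 2 (δ=-0.09, a=0.2): (-12.900742, 13.002790, -2.773243, 9.860000)
after step 3 (δ=0.29, a=3.6): (-14.740466, 12.292719, -2.555291, 10.580000)
after step 4 (δ=-0.18, a=-0.6): (-16.503078, 11.121970, -2.697901, 10.460000)

(-16.5031, 11.1220, -2.6979, 10.4600)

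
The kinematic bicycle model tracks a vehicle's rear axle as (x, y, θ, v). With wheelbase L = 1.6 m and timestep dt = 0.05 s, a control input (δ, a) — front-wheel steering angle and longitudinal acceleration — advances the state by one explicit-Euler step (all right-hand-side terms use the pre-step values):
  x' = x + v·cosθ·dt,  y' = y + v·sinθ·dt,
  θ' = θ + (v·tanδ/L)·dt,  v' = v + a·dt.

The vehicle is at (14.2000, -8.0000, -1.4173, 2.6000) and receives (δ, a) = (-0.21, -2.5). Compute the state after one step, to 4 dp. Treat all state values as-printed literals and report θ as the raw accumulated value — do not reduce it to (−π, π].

x' = 14.2000 + 2.6000·cos(-1.4173)·0.05 = 14.2199
y' = -8.0000 + 2.6000·sin(-1.4173)·0.05 = -8.1285
θ' = -1.4173 + (2.6000/1.6)·tan(-0.21)·0.05 = -1.4346
v' = 2.6000 − 2.5000·0.05 = 2.4750

(14.2199, -8.1285, -1.4346, 2.4750)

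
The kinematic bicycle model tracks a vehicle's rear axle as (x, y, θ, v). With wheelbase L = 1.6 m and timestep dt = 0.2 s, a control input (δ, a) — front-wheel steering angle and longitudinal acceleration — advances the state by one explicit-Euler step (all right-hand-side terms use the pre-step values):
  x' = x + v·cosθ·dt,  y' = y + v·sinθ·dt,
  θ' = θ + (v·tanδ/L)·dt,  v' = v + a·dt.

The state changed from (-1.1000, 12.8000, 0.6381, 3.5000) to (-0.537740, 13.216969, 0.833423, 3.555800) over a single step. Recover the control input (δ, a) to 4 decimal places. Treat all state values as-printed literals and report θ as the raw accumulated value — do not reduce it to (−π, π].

δ = 0.4199, a = 0.2790

a = (v'−v)/dt = (0.055800)/0.2 = 0.2790
Δθ = θ'−θ = 0.195323;  (v·dt/L) = 3.5000·0.2/1.6 = 0.437500
tan δ = Δθ·L/(v·dt) = 0.446453  →  δ = 0.4199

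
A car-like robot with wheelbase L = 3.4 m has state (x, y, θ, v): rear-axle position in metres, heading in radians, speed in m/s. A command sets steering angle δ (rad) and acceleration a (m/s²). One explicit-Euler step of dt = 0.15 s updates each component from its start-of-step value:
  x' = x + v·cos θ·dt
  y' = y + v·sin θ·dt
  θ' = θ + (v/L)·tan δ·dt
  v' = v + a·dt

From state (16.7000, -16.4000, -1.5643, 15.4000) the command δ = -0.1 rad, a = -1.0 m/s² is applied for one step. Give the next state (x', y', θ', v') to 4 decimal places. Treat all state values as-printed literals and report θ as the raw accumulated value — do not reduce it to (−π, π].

(16.7150, -18.7100, -1.6325, 15.2500)

x' = 16.7000 + 15.4000·cos(-1.5643)·0.15 = 16.7150
y' = -16.4000 + 15.4000·sin(-1.5643)·0.15 = -18.7100
θ' = -1.5643 + (15.4000/3.4)·tan(-0.1)·0.15 = -1.6325
v' = 15.4000 − 1.0000·0.15 = 15.2500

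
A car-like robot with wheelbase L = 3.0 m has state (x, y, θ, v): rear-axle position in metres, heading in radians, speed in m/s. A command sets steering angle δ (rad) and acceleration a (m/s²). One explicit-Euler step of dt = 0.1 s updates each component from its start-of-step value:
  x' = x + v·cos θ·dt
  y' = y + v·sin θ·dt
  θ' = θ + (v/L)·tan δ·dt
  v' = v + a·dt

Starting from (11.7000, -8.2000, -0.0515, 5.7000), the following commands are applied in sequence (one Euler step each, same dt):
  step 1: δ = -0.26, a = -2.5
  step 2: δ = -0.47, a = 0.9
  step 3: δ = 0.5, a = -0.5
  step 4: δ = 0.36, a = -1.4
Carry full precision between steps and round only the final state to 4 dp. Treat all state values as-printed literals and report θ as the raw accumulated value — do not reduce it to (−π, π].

after step 1 (δ=-0.26, a=-2.5): (12.269244, -8.229342, -0.102044, 5.450000)
after step 2 (δ=-0.47, a=0.9): (12.811409, -8.284860, -0.194325, 5.540000)
after step 3 (δ=0.5, a=-0.5): (13.354982, -8.391839, -0.093441, 5.490000)
after step 4 (δ=0.36, a=-1.4): (13.901587, -8.443063, -0.024559, 5.350000)

(13.9016, -8.4431, -0.0246, 5.3500)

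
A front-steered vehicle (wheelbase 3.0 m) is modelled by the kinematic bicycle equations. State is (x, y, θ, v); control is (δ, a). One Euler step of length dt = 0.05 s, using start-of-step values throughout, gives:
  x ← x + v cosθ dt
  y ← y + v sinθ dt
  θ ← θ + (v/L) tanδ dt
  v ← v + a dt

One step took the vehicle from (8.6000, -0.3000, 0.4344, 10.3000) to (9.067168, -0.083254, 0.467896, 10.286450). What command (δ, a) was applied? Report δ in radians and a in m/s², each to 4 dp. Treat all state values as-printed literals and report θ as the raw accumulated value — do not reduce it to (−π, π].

δ = 0.1927, a = -0.2710

a = (v'−v)/dt = (-0.013550)/0.05 = -0.2710
Δθ = θ'−θ = 0.033496;  (v·dt/L) = 10.3000·0.05/3.0 = 0.171667
tan δ = Δθ·L/(v·dt) = 0.195122  →  δ = 0.1927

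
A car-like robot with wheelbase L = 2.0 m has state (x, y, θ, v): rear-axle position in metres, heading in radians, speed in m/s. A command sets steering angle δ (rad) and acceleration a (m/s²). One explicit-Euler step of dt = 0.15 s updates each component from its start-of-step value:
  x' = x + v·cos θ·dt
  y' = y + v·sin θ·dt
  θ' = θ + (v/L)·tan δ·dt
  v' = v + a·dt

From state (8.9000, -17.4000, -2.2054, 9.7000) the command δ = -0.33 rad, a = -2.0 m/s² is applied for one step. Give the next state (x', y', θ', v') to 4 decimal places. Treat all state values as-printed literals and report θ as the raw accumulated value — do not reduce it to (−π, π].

(8.0374, -18.5717, -2.4546, 9.4000)

x' = 8.9000 + 9.7000·cos(-2.2054)·0.15 = 8.0374
y' = -17.4000 + 9.7000·sin(-2.2054)·0.15 = -18.5717
θ' = -2.2054 + (9.7000/2.0)·tan(-0.33)·0.15 = -2.4546
v' = 9.7000 − 2.0000·0.15 = 9.4000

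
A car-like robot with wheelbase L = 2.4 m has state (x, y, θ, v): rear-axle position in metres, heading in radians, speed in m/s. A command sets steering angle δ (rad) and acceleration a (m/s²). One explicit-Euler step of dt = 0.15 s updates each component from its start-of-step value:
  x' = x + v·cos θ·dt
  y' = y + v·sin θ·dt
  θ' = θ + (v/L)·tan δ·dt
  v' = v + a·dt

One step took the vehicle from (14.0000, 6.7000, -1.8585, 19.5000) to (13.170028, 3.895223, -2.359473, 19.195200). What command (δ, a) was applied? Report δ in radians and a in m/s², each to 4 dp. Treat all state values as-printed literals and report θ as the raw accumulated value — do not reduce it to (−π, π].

a = (v'−v)/dt = (-0.304800)/0.15 = -2.0320
Δθ = θ'−θ = -0.500973;  (v·dt/L) = 19.5000·0.15/2.4 = 1.218750
tan δ = Δθ·L/(v·dt) = -0.411055  →  δ = -0.3900

δ = -0.3900, a = -2.0320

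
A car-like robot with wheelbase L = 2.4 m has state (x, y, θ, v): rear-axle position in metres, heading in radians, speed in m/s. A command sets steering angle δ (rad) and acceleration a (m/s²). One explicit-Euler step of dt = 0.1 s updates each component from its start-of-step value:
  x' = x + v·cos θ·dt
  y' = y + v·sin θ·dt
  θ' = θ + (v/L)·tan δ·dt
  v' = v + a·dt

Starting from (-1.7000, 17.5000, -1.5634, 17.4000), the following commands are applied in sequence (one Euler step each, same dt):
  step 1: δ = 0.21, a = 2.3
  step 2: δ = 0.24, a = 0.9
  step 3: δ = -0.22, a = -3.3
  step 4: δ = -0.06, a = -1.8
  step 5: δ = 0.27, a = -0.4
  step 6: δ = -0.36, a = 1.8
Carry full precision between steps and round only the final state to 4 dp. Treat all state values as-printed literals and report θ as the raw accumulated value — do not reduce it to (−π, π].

after step 1 (δ=0.21, a=2.3): (-1.687131, 15.760048, -1.408872, 17.630000)
after step 2 (δ=0.24, a=0.9): (-1.402903, 14.020110, -1.229107, 17.720000)
after step 3 (δ=-0.22, a=-3.3): (-0.809143, 12.350549, -1.394213, 17.390000)
after step 4 (δ=-0.06, a=-1.8): (-0.503657, 10.638591, -1.437740, 17.210000)
after step 5 (δ=0.27, a=-0.4): (-0.275342, 8.932803, -1.239281, 17.170000)
after step 6 (δ=-0.36, a=1.8): (0.283500, 7.309293, -1.508566, 17.350000)

(0.2835, 7.3093, -1.5086, 17.3500)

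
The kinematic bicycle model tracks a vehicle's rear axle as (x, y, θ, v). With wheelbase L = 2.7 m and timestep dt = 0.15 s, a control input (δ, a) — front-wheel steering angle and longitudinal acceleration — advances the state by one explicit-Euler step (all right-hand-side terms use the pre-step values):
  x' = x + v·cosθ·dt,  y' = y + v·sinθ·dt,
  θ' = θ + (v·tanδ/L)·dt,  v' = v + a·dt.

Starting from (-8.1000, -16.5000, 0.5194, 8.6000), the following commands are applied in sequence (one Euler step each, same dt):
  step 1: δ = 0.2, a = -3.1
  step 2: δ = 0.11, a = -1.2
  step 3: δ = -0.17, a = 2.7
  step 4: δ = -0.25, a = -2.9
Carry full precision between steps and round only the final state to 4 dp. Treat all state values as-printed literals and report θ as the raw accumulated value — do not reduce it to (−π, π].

after step 1 (δ=0.2, a=-3.1): (-6.980129, -15.859696, 0.616250, 8.135000)
after step 2 (δ=0.11, a=-1.2): (-5.984342, -15.154417, 0.666166, 7.955000)
after step 3 (δ=-0.17, a=2.7): (-5.046213, -14.417017, 0.590303, 8.360000)
after step 4 (δ=-0.25, a=-2.9): (-4.004424, -13.719025, 0.471711, 7.925000)

(-4.0044, -13.7190, 0.4717, 7.9250)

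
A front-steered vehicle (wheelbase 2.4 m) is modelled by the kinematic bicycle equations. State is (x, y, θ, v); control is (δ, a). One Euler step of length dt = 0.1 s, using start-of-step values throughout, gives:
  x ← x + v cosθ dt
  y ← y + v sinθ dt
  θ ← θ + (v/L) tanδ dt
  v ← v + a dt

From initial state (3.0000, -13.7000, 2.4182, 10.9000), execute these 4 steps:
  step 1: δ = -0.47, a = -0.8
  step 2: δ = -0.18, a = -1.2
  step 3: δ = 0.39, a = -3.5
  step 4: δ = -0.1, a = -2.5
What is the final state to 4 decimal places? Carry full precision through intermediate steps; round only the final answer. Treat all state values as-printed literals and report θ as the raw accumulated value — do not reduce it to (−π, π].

after step 1 (δ=-0.47, a=-0.8): (2.182975, -12.978495, 2.187499, 10.820000)
after step 2 (δ=-0.18, a=-1.2): (1.557202, -12.095810, 2.105461, 10.700000)
after step 3 (δ=0.39, a=-3.5): (1.011981, -11.175140, 2.288723, 10.350000)
after step 4 (δ=-0.1, a=-2.5): (0.331133, -10.395607, 2.245454, 10.100000)

(0.3311, -10.3956, 2.2455, 10.1000)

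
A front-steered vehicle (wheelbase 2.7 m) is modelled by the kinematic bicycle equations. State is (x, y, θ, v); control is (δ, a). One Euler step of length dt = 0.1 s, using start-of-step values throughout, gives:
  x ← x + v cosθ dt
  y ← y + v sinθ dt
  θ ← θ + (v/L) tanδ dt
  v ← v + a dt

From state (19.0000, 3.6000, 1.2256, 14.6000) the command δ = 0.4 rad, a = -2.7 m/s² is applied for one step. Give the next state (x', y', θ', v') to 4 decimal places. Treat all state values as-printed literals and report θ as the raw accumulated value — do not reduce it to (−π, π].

x' = 19.0000 + 14.6000·cos(1.2256)·0.1 = 19.4940
y' = 3.6000 + 14.6000·sin(1.2256)·0.1 = 4.9739
θ' = 1.2256 + (14.6000/2.7)·tan(0.4)·0.1 = 1.4542
v' = 14.6000 − 2.7000·0.1 = 14.3300

(19.4940, 4.9739, 1.4542, 14.3300)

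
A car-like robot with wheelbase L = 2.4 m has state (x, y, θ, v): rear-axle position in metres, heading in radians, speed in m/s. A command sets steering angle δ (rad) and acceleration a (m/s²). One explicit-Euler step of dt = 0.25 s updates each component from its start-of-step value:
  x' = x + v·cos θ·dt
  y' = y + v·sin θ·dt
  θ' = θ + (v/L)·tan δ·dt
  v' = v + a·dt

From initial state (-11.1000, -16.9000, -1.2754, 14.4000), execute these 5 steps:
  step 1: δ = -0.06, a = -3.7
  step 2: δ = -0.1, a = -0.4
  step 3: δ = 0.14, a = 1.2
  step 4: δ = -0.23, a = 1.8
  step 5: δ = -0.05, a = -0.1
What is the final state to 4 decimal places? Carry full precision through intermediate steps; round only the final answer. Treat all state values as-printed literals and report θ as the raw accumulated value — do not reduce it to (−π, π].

(-8.5250, -33.8040, -1.7172, 14.1000)

after step 1 (δ=-0.06, a=-3.7): (-10.051971, -20.344073, -1.365508, 13.475000)
after step 2 (δ=-0.1, a=-0.4): (-9.365254, -23.642087, -1.506343, 13.375000)
after step 3 (δ=0.14, a=1.2): (-9.149886, -26.978893, -1.310006, 13.675000)
after step 4 (δ=-0.23, a=1.8): (-8.268381, -30.282044, -1.643538, 14.125000)
after step 5 (δ=-0.05, a=-0.1): (-8.525025, -33.803955, -1.717167, 14.100000)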